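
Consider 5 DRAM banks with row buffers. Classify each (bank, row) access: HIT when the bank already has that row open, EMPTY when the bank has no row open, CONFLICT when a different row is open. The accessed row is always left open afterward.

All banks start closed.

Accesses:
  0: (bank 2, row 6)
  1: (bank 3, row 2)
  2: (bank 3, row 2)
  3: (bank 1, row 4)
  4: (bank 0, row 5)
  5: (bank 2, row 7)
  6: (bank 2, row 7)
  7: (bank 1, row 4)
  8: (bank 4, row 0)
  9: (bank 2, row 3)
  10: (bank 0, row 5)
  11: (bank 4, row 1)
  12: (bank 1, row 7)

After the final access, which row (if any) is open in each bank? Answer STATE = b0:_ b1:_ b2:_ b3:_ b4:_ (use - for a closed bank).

0: bank 2 row 6 — prev None → EMPTY
1: bank 3 row 2 — prev None → EMPTY
2: bank 3 row 2 — prev 2 → HIT
3: bank 1 row 4 — prev None → EMPTY
4: bank 0 row 5 — prev None → EMPTY
5: bank 2 row 7 — prev 6 → CONFLICT
6: bank 2 row 7 — prev 7 → HIT
7: bank 1 row 4 — prev 4 → HIT
8: bank 4 row 0 — prev None → EMPTY
9: bank 2 row 3 — prev 7 → CONFLICT
10: bank 0 row 5 — prev 5 → HIT
11: bank 4 row 1 — prev 0 → CONFLICT
12: bank 1 row 7 — prev 4 → CONFLICT

STATE = b0:5 b1:7 b2:3 b3:2 b4:1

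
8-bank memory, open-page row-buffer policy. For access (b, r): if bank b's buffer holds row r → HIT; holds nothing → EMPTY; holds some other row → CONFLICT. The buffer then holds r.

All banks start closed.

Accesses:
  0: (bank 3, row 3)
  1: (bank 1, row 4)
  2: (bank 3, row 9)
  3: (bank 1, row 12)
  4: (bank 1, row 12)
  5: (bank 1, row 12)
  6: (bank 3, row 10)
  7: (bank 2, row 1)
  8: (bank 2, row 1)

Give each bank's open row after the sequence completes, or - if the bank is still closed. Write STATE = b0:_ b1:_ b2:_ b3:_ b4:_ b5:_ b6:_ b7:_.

#0 (3,3) E
#1 (1,4) E
#2 (3,9) C  (was 3)
#3 (1,12) C  (was 4)
#4 (1,12) H  (was 12)
#5 (1,12) H  (was 12)
#6 (3,10) C  (was 9)
#7 (2,1) E
#8 (2,1) H  (was 1)

STATE = b0:- b1:12 b2:1 b3:10 b4:- b5:- b6:- b7:-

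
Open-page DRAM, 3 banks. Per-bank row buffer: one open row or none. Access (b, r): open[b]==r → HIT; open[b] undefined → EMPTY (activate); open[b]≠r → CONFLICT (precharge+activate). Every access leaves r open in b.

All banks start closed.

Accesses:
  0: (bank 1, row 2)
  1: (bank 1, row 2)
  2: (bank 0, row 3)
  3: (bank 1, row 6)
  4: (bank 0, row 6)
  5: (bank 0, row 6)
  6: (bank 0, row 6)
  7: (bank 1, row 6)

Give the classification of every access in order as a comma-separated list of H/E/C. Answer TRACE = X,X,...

0: bank 1 row 2 — prev None → EMPTY
1: bank 1 row 2 — prev 2 → HIT
2: bank 0 row 3 — prev None → EMPTY
3: bank 1 row 6 — prev 2 → CONFLICT
4: bank 0 row 6 — prev 3 → CONFLICT
5: bank 0 row 6 — prev 6 → HIT
6: bank 0 row 6 — prev 6 → HIT
7: bank 1 row 6 — prev 6 → HIT

TRACE = E,H,E,C,C,H,H,H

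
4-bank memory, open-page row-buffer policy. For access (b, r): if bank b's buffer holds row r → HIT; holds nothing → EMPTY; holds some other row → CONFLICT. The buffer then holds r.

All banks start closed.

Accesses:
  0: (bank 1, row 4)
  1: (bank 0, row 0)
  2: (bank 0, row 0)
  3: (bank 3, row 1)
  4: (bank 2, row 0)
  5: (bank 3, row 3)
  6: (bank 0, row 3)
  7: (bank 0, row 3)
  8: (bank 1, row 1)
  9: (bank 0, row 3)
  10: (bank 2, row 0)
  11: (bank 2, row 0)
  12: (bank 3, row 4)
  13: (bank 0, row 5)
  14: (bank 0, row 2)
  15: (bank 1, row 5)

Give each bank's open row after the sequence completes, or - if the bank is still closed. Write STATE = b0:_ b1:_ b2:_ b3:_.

0: bank 1 row 4 — prev None → EMPTY
1: bank 0 row 0 — prev None → EMPTY
2: bank 0 row 0 — prev 0 → HIT
3: bank 3 row 1 — prev None → EMPTY
4: bank 2 row 0 — prev None → EMPTY
5: bank 3 row 3 — prev 1 → CONFLICT
6: bank 0 row 3 — prev 0 → CONFLICT
7: bank 0 row 3 — prev 3 → HIT
8: bank 1 row 1 — prev 4 → CONFLICT
9: bank 0 row 3 — prev 3 → HIT
10: bank 2 row 0 — prev 0 → HIT
11: bank 2 row 0 — prev 0 → HIT
12: bank 3 row 4 — prev 3 → CONFLICT
13: bank 0 row 5 — prev 3 → CONFLICT
14: bank 0 row 2 — prev 5 → CONFLICT
15: bank 1 row 5 — prev 1 → CONFLICT

STATE = b0:2 b1:5 b2:0 b3:4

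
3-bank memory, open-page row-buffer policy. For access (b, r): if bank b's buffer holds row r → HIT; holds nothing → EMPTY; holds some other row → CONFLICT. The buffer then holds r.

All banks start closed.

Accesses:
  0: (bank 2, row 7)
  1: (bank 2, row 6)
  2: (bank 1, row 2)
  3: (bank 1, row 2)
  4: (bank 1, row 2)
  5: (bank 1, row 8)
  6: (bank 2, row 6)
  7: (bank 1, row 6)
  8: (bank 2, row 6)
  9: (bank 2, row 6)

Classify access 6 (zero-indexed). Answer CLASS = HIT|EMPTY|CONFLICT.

#0 (2,7) E
#1 (2,6) C  (was 7)
#2 (1,2) E
#3 (1,2) H  (was 2)
#4 (1,2) H  (was 2)
#5 (1,8) C  (was 2)
#6 (2,6) H  (was 6)
#7 (1,6) C  (was 8)
#8 (2,6) H  (was 6)
#9 (2,6) H  (was 6)

CLASS = HIT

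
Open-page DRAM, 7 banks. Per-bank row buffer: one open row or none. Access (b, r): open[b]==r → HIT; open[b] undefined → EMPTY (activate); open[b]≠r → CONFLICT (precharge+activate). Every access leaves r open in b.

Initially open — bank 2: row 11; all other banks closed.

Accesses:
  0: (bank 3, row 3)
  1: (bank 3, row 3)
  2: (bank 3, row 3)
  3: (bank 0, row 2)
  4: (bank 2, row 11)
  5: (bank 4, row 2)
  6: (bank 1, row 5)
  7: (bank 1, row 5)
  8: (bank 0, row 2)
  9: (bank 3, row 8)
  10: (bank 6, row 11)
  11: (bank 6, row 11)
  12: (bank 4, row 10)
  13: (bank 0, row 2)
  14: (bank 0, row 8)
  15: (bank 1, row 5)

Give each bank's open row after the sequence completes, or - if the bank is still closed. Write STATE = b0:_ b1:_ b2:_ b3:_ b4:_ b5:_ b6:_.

STATE = b0:8 b1:5 b2:11 b3:8 b4:10 b5:- b6:11

0: bank 3 row 3 — prev None → EMPTY
1: bank 3 row 3 — prev 3 → HIT
2: bank 3 row 3 — prev 3 → HIT
3: bank 0 row 2 — prev None → EMPTY
4: bank 2 row 11 — prev 11 → HIT
5: bank 4 row 2 — prev None → EMPTY
6: bank 1 row 5 — prev None → EMPTY
7: bank 1 row 5 — prev 5 → HIT
8: bank 0 row 2 — prev 2 → HIT
9: bank 3 row 8 — prev 3 → CONFLICT
10: bank 6 row 11 — prev None → EMPTY
11: bank 6 row 11 — prev 11 → HIT
12: bank 4 row 10 — prev 2 → CONFLICT
13: bank 0 row 2 — prev 2 → HIT
14: bank 0 row 8 — prev 2 → CONFLICT
15: bank 1 row 5 — prev 5 → HIT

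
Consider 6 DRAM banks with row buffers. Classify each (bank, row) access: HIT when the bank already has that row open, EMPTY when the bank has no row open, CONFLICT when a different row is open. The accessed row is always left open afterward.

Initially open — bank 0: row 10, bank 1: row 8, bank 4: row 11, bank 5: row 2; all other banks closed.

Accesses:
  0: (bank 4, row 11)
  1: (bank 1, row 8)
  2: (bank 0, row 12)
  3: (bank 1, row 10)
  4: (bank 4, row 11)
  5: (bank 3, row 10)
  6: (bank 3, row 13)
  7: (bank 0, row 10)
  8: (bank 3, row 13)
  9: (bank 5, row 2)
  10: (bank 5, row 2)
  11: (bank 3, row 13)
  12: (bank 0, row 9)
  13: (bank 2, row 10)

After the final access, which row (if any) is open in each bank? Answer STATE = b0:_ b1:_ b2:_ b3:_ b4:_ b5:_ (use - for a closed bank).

step 0: bank4 11->11 [HIT]
step 1: bank1 8->8 [HIT]
step 2: bank0 10->12 [CONFLICT]
step 3: bank1 8->10 [CONFLICT]
step 4: bank4 11->11 [HIT]
step 5: bank3 None->10 [EMPTY]
step 6: bank3 10->13 [CONFLICT]
step 7: bank0 12->10 [CONFLICT]
step 8: bank3 13->13 [HIT]
step 9: bank5 2->2 [HIT]
step 10: bank5 2->2 [HIT]
step 11: bank3 13->13 [HIT]
step 12: bank0 10->9 [CONFLICT]
step 13: bank2 None->10 [EMPTY]

STATE = b0:9 b1:10 b2:10 b3:13 b4:11 b5:2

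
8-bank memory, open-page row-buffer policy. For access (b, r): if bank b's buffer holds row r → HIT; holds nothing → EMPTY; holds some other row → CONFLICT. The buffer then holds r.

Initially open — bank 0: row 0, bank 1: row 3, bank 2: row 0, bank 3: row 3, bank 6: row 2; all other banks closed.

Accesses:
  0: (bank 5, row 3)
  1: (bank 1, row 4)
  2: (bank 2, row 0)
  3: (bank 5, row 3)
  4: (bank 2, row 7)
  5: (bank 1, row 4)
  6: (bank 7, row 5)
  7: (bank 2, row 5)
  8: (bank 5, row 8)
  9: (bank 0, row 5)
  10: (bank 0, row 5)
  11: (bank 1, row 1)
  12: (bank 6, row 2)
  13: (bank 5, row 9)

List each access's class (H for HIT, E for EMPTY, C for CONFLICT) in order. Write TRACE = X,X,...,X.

  [0] b5 r3: no row ⇒ E
  [1] b1 r4: had r3 ⇒ C
  [2] b2 r0: had r0 ⇒ H
  [3] b5 r3: had r3 ⇒ H
  [4] b2 r7: had r0 ⇒ C
  [5] b1 r4: had r4 ⇒ H
  [6] b7 r5: no row ⇒ E
  [7] b2 r5: had r7 ⇒ C
  [8] b5 r8: had r3 ⇒ C
  [9] b0 r5: had r0 ⇒ C
  [10] b0 r5: had r5 ⇒ H
  [11] b1 r1: had r4 ⇒ C
  [12] b6 r2: had r2 ⇒ H
  [13] b5 r9: had r8 ⇒ C

TRACE = E,C,H,H,C,H,E,C,C,C,H,C,H,C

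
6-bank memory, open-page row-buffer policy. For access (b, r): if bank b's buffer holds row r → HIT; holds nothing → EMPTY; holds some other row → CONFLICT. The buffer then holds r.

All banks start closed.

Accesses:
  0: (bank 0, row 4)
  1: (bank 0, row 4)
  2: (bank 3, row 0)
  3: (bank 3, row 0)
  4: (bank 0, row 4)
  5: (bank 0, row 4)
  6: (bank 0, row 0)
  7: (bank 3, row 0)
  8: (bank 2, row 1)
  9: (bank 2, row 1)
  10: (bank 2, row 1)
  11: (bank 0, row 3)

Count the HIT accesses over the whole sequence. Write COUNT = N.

0: bank 0 row 4 — prev None → EMPTY
1: bank 0 row 4 — prev 4 → HIT
2: bank 3 row 0 — prev None → EMPTY
3: bank 3 row 0 — prev 0 → HIT
4: bank 0 row 4 — prev 4 → HIT
5: bank 0 row 4 — prev 4 → HIT
6: bank 0 row 0 — prev 4 → CONFLICT
7: bank 3 row 0 — prev 0 → HIT
8: bank 2 row 1 — prev None → EMPTY
9: bank 2 row 1 — prev 1 → HIT
10: bank 2 row 1 — prev 1 → HIT
11: bank 0 row 3 — prev 0 → CONFLICT

COUNT = 7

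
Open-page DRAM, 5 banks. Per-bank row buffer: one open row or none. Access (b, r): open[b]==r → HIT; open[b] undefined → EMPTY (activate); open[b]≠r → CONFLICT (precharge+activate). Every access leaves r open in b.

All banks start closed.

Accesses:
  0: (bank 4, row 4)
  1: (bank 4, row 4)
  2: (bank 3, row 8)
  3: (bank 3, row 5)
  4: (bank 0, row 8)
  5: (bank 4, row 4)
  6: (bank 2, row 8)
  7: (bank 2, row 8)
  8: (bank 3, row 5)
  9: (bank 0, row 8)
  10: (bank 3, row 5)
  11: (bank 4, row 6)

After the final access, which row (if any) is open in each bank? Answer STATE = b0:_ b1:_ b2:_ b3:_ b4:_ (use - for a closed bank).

STATE = b0:8 b1:- b2:8 b3:5 b4:6

#0 (4,4) E
#1 (4,4) H  (was 4)
#2 (3,8) E
#3 (3,5) C  (was 8)
#4 (0,8) E
#5 (4,4) H  (was 4)
#6 (2,8) E
#7 (2,8) H  (was 8)
#8 (3,5) H  (was 5)
#9 (0,8) H  (was 8)
#10 (3,5) H  (was 5)
#11 (4,6) C  (was 4)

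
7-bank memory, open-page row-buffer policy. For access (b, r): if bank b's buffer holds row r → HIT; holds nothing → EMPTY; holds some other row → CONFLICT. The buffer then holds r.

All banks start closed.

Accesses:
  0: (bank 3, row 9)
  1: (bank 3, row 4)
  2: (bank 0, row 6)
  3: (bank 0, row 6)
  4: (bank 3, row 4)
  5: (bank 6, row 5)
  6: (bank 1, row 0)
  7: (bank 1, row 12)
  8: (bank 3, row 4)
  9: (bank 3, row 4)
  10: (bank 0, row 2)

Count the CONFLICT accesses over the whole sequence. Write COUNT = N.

  [0] b3 r9: no row ⇒ E
  [1] b3 r4: had r9 ⇒ C
  [2] b0 r6: no row ⇒ E
  [3] b0 r6: had r6 ⇒ H
  [4] b3 r4: had r4 ⇒ H
  [5] b6 r5: no row ⇒ E
  [6] b1 r0: no row ⇒ E
  [7] b1 r12: had r0 ⇒ C
  [8] b3 r4: had r4 ⇒ H
  [9] b3 r4: had r4 ⇒ H
  [10] b0 r2: had r6 ⇒ C

COUNT = 3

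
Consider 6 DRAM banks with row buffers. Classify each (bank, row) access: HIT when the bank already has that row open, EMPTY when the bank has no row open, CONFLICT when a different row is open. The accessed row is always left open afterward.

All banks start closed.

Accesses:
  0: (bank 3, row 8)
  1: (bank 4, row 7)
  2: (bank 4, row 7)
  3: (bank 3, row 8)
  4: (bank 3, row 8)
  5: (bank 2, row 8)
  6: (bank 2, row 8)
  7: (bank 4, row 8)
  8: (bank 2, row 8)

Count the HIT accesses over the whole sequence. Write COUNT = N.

#0 (3,8) E
#1 (4,7) E
#2 (4,7) H  (was 7)
#3 (3,8) H  (was 8)
#4 (3,8) H  (was 8)
#5 (2,8) E
#6 (2,8) H  (was 8)
#7 (4,8) C  (was 7)
#8 (2,8) H  (was 8)

COUNT = 5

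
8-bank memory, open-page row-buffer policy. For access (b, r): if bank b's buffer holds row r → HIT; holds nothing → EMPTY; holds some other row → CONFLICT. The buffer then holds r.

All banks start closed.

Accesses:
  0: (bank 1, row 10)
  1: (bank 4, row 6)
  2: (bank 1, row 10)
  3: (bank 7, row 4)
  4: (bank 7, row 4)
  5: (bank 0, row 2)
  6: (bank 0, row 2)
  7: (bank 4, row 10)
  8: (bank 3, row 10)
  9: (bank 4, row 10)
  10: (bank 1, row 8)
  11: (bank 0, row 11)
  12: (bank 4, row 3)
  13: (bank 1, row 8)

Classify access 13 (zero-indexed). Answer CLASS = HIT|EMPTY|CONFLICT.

  [0] b1 r10: no row ⇒ E
  [1] b4 r6: no row ⇒ E
  [2] b1 r10: had r10 ⇒ H
  [3] b7 r4: no row ⇒ E
  [4] b7 r4: had r4 ⇒ H
  [5] b0 r2: no row ⇒ E
  [6] b0 r2: had r2 ⇒ H
  [7] b4 r10: had r6 ⇒ C
  [8] b3 r10: no row ⇒ E
  [9] b4 r10: had r10 ⇒ H
  [10] b1 r8: had r10 ⇒ C
  [11] b0 r11: had r2 ⇒ C
  [12] b4 r3: had r10 ⇒ C
  [13] b1 r8: had r8 ⇒ H

CLASS = HIT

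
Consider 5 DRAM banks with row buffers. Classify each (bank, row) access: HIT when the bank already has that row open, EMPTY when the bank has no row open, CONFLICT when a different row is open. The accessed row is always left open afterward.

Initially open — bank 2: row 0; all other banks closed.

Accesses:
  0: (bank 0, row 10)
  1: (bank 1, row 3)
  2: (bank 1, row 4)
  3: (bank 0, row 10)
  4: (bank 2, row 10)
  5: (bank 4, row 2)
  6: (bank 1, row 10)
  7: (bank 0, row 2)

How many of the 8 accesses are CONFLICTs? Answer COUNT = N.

  [0] b0 r10: no row ⇒ E
  [1] b1 r3: no row ⇒ E
  [2] b1 r4: had r3 ⇒ C
  [3] b0 r10: had r10 ⇒ H
  [4] b2 r10: had r0 ⇒ C
  [5] b4 r2: no row ⇒ E
  [6] b1 r10: had r4 ⇒ C
  [7] b0 r2: had r10 ⇒ C

COUNT = 4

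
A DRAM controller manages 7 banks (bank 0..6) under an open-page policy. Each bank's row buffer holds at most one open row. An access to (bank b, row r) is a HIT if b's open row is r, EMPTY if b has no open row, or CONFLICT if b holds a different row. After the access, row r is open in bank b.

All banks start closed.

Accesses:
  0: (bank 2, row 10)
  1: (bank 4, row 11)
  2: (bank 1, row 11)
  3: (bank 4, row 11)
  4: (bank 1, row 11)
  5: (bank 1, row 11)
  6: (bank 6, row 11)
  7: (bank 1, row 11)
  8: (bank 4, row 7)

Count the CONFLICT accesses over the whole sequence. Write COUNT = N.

step 0: bank2 None->10 [EMPTY]
step 1: bank4 None->11 [EMPTY]
step 2: bank1 None->11 [EMPTY]
step 3: bank4 11->11 [HIT]
step 4: bank1 11->11 [HIT]
step 5: bank1 11->11 [HIT]
step 6: bank6 None->11 [EMPTY]
step 7: bank1 11->11 [HIT]
step 8: bank4 11->7 [CONFLICT]

COUNT = 1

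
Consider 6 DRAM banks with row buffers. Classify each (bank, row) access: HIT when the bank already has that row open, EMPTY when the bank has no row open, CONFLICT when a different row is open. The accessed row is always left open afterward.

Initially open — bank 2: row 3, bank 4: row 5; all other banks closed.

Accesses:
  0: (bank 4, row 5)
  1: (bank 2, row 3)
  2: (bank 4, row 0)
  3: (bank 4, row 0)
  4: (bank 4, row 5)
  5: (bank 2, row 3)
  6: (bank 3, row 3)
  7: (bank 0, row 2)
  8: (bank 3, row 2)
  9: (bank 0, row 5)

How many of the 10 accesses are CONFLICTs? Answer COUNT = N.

  [0] b4 r5: had r5 ⇒ H
  [1] b2 r3: had r3 ⇒ H
  [2] b4 r0: had r5 ⇒ C
  [3] b4 r0: had r0 ⇒ H
  [4] b4 r5: had r0 ⇒ C
  [5] b2 r3: had r3 ⇒ H
  [6] b3 r3: no row ⇒ E
  [7] b0 r2: no row ⇒ E
  [8] b3 r2: had r3 ⇒ C
  [9] b0 r5: had r2 ⇒ C

COUNT = 4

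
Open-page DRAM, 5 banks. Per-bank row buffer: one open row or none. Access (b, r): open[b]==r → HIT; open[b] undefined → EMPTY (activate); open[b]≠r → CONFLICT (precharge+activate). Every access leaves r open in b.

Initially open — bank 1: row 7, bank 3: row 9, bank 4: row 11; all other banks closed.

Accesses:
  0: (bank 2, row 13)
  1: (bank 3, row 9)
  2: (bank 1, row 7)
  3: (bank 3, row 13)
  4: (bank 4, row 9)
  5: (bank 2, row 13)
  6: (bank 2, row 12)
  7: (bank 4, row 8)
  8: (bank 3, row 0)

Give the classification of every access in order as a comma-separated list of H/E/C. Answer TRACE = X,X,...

#0 (2,13) E
#1 (3,9) H  (was 9)
#2 (1,7) H  (was 7)
#3 (3,13) C  (was 9)
#4 (4,9) C  (was 11)
#5 (2,13) H  (was 13)
#6 (2,12) C  (was 13)
#7 (4,8) C  (was 9)
#8 (3,0) C  (was 13)

TRACE = E,H,H,C,C,H,C,C,C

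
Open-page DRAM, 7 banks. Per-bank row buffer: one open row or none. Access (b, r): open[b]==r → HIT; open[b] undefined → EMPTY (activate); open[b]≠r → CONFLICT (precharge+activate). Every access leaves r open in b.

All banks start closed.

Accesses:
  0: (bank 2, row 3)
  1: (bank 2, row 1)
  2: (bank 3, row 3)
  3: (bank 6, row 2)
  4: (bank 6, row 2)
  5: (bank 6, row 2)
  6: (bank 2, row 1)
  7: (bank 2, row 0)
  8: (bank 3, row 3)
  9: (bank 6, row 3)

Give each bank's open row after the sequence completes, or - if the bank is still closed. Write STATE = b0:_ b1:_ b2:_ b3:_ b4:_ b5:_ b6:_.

STATE = b0:- b1:- b2:0 b3:3 b4:- b5:- b6:3

  [0] b2 r3: no row ⇒ E
  [1] b2 r1: had r3 ⇒ C
  [2] b3 r3: no row ⇒ E
  [3] b6 r2: no row ⇒ E
  [4] b6 r2: had r2 ⇒ H
  [5] b6 r2: had r2 ⇒ H
  [6] b2 r1: had r1 ⇒ H
  [7] b2 r0: had r1 ⇒ C
  [8] b3 r3: had r3 ⇒ H
  [9] b6 r3: had r2 ⇒ C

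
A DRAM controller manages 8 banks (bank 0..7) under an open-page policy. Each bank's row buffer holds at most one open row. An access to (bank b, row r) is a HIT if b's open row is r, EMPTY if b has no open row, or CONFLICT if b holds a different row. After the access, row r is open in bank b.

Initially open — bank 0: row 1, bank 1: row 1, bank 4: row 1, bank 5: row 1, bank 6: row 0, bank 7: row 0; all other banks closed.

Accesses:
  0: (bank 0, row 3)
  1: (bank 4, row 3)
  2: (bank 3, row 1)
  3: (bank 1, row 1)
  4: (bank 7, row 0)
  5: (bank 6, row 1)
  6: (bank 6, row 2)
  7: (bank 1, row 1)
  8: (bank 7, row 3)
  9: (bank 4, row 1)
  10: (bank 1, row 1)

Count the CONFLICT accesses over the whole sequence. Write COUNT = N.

  [0] b0 r3: had r1 ⇒ C
  [1] b4 r3: had r1 ⇒ C
  [2] b3 r1: no row ⇒ E
  [3] b1 r1: had r1 ⇒ H
  [4] b7 r0: had r0 ⇒ H
  [5] b6 r1: had r0 ⇒ C
  [6] b6 r2: had r1 ⇒ C
  [7] b1 r1: had r1 ⇒ H
  [8] b7 r3: had r0 ⇒ C
  [9] b4 r1: had r3 ⇒ C
  [10] b1 r1: had r1 ⇒ H

COUNT = 6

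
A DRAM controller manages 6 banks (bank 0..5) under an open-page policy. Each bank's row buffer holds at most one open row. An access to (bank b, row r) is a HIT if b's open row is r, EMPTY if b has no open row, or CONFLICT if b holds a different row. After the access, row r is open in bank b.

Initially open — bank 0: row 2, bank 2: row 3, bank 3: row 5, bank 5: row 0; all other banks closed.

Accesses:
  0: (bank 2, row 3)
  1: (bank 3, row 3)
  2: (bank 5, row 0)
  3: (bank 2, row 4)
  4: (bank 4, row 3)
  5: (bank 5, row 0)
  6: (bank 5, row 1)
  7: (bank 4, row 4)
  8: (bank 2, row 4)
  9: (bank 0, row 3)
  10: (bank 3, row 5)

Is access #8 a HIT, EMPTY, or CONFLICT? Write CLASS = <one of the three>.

0: bank 2 row 3 — prev 3 → HIT
1: bank 3 row 3 — prev 5 → CONFLICT
2: bank 5 row 0 — prev 0 → HIT
3: bank 2 row 4 — prev 3 → CONFLICT
4: bank 4 row 3 — prev None → EMPTY
5: bank 5 row 0 — prev 0 → HIT
6: bank 5 row 1 — prev 0 → CONFLICT
7: bank 4 row 4 — prev 3 → CONFLICT
8: bank 2 row 4 — prev 4 → HIT
9: bank 0 row 3 — prev 2 → CONFLICT
10: bank 3 row 5 — prev 3 → CONFLICT

CLASS = HIT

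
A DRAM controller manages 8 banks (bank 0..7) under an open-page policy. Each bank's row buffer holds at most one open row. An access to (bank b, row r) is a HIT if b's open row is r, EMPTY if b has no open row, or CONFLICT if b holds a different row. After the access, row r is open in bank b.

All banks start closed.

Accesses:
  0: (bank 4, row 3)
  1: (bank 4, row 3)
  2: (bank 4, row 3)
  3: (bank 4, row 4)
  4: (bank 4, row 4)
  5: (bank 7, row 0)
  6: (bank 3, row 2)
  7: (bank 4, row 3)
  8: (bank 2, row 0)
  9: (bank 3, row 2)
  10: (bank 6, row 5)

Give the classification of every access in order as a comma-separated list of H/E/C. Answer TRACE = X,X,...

TRACE = E,H,H,C,H,E,E,C,E,H,E

step 0: bank4 None->3 [EMPTY]
step 1: bank4 3->3 [HIT]
step 2: bank4 3->3 [HIT]
step 3: bank4 3->4 [CONFLICT]
step 4: bank4 4->4 [HIT]
step 5: bank7 None->0 [EMPTY]
step 6: bank3 None->2 [EMPTY]
step 7: bank4 4->3 [CONFLICT]
step 8: bank2 None->0 [EMPTY]
step 9: bank3 2->2 [HIT]
step 10: bank6 None->5 [EMPTY]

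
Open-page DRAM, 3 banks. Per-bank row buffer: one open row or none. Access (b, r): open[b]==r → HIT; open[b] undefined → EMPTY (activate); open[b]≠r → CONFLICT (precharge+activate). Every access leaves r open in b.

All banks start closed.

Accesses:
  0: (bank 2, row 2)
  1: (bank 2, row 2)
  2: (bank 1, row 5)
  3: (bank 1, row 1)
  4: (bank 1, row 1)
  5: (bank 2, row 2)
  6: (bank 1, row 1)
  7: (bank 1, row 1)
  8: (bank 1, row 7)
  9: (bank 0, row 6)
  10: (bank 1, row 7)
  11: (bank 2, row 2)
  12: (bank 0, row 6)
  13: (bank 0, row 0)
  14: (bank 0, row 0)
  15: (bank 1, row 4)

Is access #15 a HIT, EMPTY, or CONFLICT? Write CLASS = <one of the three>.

#0 (2,2) E
#1 (2,2) H  (was 2)
#2 (1,5) E
#3 (1,1) C  (was 5)
#4 (1,1) H  (was 1)
#5 (2,2) H  (was 2)
#6 (1,1) H  (was 1)
#7 (1,1) H  (was 1)
#8 (1,7) C  (was 1)
#9 (0,6) E
#10 (1,7) H  (was 7)
#11 (2,2) H  (was 2)
#12 (0,6) H  (was 6)
#13 (0,0) C  (was 6)
#14 (0,0) H  (was 0)
#15 (1,4) C  (was 7)

CLASS = CONFLICT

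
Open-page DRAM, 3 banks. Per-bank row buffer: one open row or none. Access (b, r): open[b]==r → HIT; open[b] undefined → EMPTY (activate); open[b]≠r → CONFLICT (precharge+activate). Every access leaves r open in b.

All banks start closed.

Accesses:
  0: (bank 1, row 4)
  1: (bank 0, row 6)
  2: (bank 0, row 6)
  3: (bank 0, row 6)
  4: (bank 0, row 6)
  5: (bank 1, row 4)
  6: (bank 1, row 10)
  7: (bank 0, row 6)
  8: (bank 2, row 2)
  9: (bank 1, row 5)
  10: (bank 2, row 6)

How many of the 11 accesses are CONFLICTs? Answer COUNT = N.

COUNT = 3

step 0: bank1 None->4 [EMPTY]
step 1: bank0 None->6 [EMPTY]
step 2: bank0 6->6 [HIT]
step 3: bank0 6->6 [HIT]
step 4: bank0 6->6 [HIT]
step 5: bank1 4->4 [HIT]
step 6: bank1 4->10 [CONFLICT]
step 7: bank0 6->6 [HIT]
step 8: bank2 None->2 [EMPTY]
step 9: bank1 10->5 [CONFLICT]
step 10: bank2 2->6 [CONFLICT]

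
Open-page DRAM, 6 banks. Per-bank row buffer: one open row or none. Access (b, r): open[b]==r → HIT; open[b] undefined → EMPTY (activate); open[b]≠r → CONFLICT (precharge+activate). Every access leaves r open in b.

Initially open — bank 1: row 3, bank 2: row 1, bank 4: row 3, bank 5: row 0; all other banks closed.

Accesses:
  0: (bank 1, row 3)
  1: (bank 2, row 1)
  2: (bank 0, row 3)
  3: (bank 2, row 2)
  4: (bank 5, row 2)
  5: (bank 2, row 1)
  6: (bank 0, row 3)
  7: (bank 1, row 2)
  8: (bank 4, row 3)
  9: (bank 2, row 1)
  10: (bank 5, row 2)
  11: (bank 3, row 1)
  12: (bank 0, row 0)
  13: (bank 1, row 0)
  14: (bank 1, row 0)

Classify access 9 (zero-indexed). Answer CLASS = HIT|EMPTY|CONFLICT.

  [0] b1 r3: had r3 ⇒ H
  [1] b2 r1: had r1 ⇒ H
  [2] b0 r3: no row ⇒ E
  [3] b2 r2: had r1 ⇒ C
  [4] b5 r2: had r0 ⇒ C
  [5] b2 r1: had r2 ⇒ C
  [6] b0 r3: had r3 ⇒ H
  [7] b1 r2: had r3 ⇒ C
  [8] b4 r3: had r3 ⇒ H
  [9] b2 r1: had r1 ⇒ H
  [10] b5 r2: had r2 ⇒ H
  [11] b3 r1: no row ⇒ E
  [12] b0 r0: had r3 ⇒ C
  [13] b1 r0: had r2 ⇒ C
  [14] b1 r0: had r0 ⇒ H

CLASS = HIT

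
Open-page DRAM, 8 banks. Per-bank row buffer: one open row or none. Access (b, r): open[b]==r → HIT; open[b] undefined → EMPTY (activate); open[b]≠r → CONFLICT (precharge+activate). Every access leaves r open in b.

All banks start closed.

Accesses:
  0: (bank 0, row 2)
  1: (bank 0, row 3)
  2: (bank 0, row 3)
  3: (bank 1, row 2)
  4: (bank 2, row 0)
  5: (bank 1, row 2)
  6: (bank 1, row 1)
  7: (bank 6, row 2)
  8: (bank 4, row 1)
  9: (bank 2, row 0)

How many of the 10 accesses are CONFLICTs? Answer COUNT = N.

COUNT = 2

step 0: bank0 None->2 [EMPTY]
step 1: bank0 2->3 [CONFLICT]
step 2: bank0 3->3 [HIT]
step 3: bank1 None->2 [EMPTY]
step 4: bank2 None->0 [EMPTY]
step 5: bank1 2->2 [HIT]
step 6: bank1 2->1 [CONFLICT]
step 7: bank6 None->2 [EMPTY]
step 8: bank4 None->1 [EMPTY]
step 9: bank2 0->0 [HIT]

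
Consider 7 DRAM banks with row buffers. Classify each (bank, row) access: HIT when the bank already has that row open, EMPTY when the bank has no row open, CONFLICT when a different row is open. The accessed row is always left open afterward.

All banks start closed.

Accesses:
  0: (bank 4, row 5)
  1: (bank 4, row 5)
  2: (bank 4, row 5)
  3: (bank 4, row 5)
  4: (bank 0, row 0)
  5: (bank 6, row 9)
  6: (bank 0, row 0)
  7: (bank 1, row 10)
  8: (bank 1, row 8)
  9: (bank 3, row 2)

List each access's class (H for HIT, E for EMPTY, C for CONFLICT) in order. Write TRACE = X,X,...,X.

TRACE = E,H,H,H,E,E,H,E,C,E

#0 (4,5) E
#1 (4,5) H  (was 5)
#2 (4,5) H  (was 5)
#3 (4,5) H  (was 5)
#4 (0,0) E
#5 (6,9) E
#6 (0,0) H  (was 0)
#7 (1,10) E
#8 (1,8) C  (was 10)
#9 (3,2) E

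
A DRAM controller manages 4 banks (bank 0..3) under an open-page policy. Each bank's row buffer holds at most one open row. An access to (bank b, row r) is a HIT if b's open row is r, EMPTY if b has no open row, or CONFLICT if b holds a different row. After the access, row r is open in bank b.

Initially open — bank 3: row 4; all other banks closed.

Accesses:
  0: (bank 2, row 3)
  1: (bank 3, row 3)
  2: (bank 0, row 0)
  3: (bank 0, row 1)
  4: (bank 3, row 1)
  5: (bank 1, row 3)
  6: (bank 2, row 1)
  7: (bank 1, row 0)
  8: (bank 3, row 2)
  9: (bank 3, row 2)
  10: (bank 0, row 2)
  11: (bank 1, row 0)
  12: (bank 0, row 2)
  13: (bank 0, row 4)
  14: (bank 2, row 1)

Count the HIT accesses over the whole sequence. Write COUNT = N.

COUNT = 4

  [0] b2 r3: no row ⇒ E
  [1] b3 r3: had r4 ⇒ C
  [2] b0 r0: no row ⇒ E
  [3] b0 r1: had r0 ⇒ C
  [4] b3 r1: had r3 ⇒ C
  [5] b1 r3: no row ⇒ E
  [6] b2 r1: had r3 ⇒ C
  [7] b1 r0: had r3 ⇒ C
  [8] b3 r2: had r1 ⇒ C
  [9] b3 r2: had r2 ⇒ H
  [10] b0 r2: had r1 ⇒ C
  [11] b1 r0: had r0 ⇒ H
  [12] b0 r2: had r2 ⇒ H
  [13] b0 r4: had r2 ⇒ C
  [14] b2 r1: had r1 ⇒ H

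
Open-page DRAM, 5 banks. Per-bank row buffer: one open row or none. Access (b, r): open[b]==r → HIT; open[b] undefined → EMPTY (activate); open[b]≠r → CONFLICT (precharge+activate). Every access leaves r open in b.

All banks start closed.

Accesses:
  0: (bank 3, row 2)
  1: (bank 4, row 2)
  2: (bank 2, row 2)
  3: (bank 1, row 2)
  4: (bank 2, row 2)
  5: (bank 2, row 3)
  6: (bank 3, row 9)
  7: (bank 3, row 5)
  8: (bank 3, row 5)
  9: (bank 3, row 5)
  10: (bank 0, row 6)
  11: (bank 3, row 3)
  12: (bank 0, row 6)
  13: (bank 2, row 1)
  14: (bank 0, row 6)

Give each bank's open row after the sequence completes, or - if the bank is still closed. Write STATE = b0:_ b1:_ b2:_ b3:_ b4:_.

#0 (3,2) E
#1 (4,2) E
#2 (2,2) E
#3 (1,2) E
#4 (2,2) H  (was 2)
#5 (2,3) C  (was 2)
#6 (3,9) C  (was 2)
#7 (3,5) C  (was 9)
#8 (3,5) H  (was 5)
#9 (3,5) H  (was 5)
#10 (0,6) E
#11 (3,3) C  (was 5)
#12 (0,6) H  (was 6)
#13 (2,1) C  (was 3)
#14 (0,6) H  (was 6)

STATE = b0:6 b1:2 b2:1 b3:3 b4:2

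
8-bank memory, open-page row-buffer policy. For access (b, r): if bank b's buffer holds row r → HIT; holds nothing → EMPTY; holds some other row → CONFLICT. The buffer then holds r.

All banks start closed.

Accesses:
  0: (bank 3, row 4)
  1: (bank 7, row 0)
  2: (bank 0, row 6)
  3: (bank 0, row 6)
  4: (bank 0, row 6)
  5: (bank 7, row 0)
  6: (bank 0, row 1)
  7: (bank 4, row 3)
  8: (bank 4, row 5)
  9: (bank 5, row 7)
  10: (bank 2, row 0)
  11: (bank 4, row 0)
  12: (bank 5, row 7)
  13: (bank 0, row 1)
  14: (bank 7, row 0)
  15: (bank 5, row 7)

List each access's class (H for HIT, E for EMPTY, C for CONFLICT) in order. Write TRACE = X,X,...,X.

#0 (3,4) E
#1 (7,0) E
#2 (0,6) E
#3 (0,6) H  (was 6)
#4 (0,6) H  (was 6)
#5 (7,0) H  (was 0)
#6 (0,1) C  (was 6)
#7 (4,3) E
#8 (4,5) C  (was 3)
#9 (5,7) E
#10 (2,0) E
#11 (4,0) C  (was 5)
#12 (5,7) H  (was 7)
#13 (0,1) H  (was 1)
#14 (7,0) H  (was 0)
#15 (5,7) H  (was 7)

TRACE = E,E,E,H,H,H,C,E,C,E,E,C,H,H,H,H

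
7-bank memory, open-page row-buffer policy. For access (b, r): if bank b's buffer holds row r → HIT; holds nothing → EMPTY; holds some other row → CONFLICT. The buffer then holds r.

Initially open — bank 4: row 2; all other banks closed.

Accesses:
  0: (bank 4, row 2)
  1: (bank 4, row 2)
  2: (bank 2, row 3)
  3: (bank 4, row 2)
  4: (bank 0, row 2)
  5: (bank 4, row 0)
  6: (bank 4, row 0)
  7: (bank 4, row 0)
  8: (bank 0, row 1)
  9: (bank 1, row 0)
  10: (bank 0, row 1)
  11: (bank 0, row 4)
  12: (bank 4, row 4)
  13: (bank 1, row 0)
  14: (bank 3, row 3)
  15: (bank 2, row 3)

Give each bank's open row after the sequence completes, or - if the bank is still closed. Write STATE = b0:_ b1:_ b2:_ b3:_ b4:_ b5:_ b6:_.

STATE = b0:4 b1:0 b2:3 b3:3 b4:4 b5:- b6:-

  [0] b4 r2: had r2 ⇒ H
  [1] b4 r2: had r2 ⇒ H
  [2] b2 r3: no row ⇒ E
  [3] b4 r2: had r2 ⇒ H
  [4] b0 r2: no row ⇒ E
  [5] b4 r0: had r2 ⇒ C
  [6] b4 r0: had r0 ⇒ H
  [7] b4 r0: had r0 ⇒ H
  [8] b0 r1: had r2 ⇒ C
  [9] b1 r0: no row ⇒ E
  [10] b0 r1: had r1 ⇒ H
  [11] b0 r4: had r1 ⇒ C
  [12] b4 r4: had r0 ⇒ C
  [13] b1 r0: had r0 ⇒ H
  [14] b3 r3: no row ⇒ E
  [15] b2 r3: had r3 ⇒ H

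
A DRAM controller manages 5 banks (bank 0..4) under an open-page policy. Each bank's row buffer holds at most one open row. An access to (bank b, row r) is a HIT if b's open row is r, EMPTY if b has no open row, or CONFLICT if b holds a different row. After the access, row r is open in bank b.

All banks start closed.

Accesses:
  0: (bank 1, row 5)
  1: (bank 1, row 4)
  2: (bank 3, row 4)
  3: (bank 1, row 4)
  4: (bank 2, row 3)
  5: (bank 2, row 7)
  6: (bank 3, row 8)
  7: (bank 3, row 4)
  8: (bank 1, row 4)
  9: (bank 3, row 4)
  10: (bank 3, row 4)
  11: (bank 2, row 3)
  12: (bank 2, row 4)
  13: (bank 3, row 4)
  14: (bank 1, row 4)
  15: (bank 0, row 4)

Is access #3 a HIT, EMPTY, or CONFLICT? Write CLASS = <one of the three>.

  [0] b1 r5: no row ⇒ E
  [1] b1 r4: had r5 ⇒ C
  [2] b3 r4: no row ⇒ E
  [3] b1 r4: had r4 ⇒ H
  [4] b2 r3: no row ⇒ E
  [5] b2 r7: had r3 ⇒ C
  [6] b3 r8: had r4 ⇒ C
  [7] b3 r4: had r8 ⇒ C
  [8] b1 r4: had r4 ⇒ H
  [9] b3 r4: had r4 ⇒ H
  [10] b3 r4: had r4 ⇒ H
  [11] b2 r3: had r7 ⇒ C
  [12] b2 r4: had r3 ⇒ C
  [13] b3 r4: had r4 ⇒ H
  [14] b1 r4: had r4 ⇒ H
  [15] b0 r4: no row ⇒ E

CLASS = HIT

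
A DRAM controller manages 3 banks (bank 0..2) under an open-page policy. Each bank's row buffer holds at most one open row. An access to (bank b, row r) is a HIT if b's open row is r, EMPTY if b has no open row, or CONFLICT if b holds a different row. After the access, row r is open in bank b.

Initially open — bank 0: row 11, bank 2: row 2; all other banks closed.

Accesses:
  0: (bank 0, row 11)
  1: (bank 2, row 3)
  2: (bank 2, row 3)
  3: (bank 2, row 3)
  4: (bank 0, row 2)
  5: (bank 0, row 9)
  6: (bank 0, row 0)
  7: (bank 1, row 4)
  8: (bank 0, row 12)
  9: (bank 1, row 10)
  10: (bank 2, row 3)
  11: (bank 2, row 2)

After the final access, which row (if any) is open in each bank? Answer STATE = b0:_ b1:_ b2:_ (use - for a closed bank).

STATE = b0:12 b1:10 b2:2

0: bank 0 row 11 — prev 11 → HIT
1: bank 2 row 3 — prev 2 → CONFLICT
2: bank 2 row 3 — prev 3 → HIT
3: bank 2 row 3 — prev 3 → HIT
4: bank 0 row 2 — prev 11 → CONFLICT
5: bank 0 row 9 — prev 2 → CONFLICT
6: bank 0 row 0 — prev 9 → CONFLICT
7: bank 1 row 4 — prev None → EMPTY
8: bank 0 row 12 — prev 0 → CONFLICT
9: bank 1 row 10 — prev 4 → CONFLICT
10: bank 2 row 3 — prev 3 → HIT
11: bank 2 row 2 — prev 3 → CONFLICT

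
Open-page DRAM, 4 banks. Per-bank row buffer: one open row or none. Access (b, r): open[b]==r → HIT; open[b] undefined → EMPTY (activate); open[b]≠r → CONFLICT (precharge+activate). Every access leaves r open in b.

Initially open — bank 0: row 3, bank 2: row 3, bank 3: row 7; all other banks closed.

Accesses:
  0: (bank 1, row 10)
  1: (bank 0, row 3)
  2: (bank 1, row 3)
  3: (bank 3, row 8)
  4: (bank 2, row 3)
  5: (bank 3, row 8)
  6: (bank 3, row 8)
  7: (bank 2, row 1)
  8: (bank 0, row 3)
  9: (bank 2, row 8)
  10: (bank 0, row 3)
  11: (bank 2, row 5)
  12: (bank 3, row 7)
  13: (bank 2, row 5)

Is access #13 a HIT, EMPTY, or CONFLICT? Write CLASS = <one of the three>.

CLASS = HIT

#0 (1,10) E
#1 (0,3) H  (was 3)
#2 (1,3) C  (was 10)
#3 (3,8) C  (was 7)
#4 (2,3) H  (was 3)
#5 (3,8) H  (was 8)
#6 (3,8) H  (was 8)
#7 (2,1) C  (was 3)
#8 (0,3) H  (was 3)
#9 (2,8) C  (was 1)
#10 (0,3) H  (was 3)
#11 (2,5) C  (was 8)
#12 (3,7) C  (was 8)
#13 (2,5) H  (was 5)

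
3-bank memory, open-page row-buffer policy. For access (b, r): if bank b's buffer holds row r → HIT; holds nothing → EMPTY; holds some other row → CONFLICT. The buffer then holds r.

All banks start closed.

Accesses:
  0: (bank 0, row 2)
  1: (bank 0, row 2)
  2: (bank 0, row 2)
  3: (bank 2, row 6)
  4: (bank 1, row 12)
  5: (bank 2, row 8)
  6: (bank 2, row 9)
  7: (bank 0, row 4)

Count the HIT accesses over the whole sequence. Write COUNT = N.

0: bank 0 row 2 — prev None → EMPTY
1: bank 0 row 2 — prev 2 → HIT
2: bank 0 row 2 — prev 2 → HIT
3: bank 2 row 6 — prev None → EMPTY
4: bank 1 row 12 — prev None → EMPTY
5: bank 2 row 8 — prev 6 → CONFLICT
6: bank 2 row 9 — prev 8 → CONFLICT
7: bank 0 row 4 — prev 2 → CONFLICT

COUNT = 2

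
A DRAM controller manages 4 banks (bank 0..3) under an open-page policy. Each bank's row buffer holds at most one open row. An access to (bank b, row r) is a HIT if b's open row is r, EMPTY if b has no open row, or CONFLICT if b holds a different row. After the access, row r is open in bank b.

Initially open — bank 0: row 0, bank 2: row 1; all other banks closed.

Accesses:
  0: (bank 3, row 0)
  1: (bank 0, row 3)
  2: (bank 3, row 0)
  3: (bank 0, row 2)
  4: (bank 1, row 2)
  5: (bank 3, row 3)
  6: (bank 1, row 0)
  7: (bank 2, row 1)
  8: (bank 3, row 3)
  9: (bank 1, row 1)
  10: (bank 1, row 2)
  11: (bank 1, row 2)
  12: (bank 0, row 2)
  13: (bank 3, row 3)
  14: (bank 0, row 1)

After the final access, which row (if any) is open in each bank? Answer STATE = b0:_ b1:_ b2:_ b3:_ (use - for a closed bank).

0: bank 3 row 0 — prev None → EMPTY
1: bank 0 row 3 — prev 0 → CONFLICT
2: bank 3 row 0 — prev 0 → HIT
3: bank 0 row 2 — prev 3 → CONFLICT
4: bank 1 row 2 — prev None → EMPTY
5: bank 3 row 3 — prev 0 → CONFLICT
6: bank 1 row 0 — prev 2 → CONFLICT
7: bank 2 row 1 — prev 1 → HIT
8: bank 3 row 3 — prev 3 → HIT
9: bank 1 row 1 — prev 0 → CONFLICT
10: bank 1 row 2 — prev 1 → CONFLICT
11: bank 1 row 2 — prev 2 → HIT
12: bank 0 row 2 — prev 2 → HIT
13: bank 3 row 3 — prev 3 → HIT
14: bank 0 row 1 — prev 2 → CONFLICT

STATE = b0:1 b1:2 b2:1 b3:3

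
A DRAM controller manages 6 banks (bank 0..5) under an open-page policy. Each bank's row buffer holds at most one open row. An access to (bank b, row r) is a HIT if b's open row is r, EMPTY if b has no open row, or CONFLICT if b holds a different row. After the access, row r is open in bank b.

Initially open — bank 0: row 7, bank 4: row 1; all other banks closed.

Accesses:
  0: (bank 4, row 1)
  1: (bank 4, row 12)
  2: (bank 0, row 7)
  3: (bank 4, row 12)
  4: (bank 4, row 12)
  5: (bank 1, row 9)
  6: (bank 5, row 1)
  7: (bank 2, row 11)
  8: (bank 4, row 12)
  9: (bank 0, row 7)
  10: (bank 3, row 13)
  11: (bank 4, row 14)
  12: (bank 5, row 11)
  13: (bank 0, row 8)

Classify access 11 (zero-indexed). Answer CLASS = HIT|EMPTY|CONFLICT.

0: bank 4 row 1 — prev 1 → HIT
1: bank 4 row 12 — prev 1 → CONFLICT
2: bank 0 row 7 — prev 7 → HIT
3: bank 4 row 12 — prev 12 → HIT
4: bank 4 row 12 — prev 12 → HIT
5: bank 1 row 9 — prev None → EMPTY
6: bank 5 row 1 — prev None → EMPTY
7: bank 2 row 11 — prev None → EMPTY
8: bank 4 row 12 — prev 12 → HIT
9: bank 0 row 7 — prev 7 → HIT
10: bank 3 row 13 — prev None → EMPTY
11: bank 4 row 14 — prev 12 → CONFLICT
12: bank 5 row 11 — prev 1 → CONFLICT
13: bank 0 row 8 — prev 7 → CONFLICT

CLASS = CONFLICT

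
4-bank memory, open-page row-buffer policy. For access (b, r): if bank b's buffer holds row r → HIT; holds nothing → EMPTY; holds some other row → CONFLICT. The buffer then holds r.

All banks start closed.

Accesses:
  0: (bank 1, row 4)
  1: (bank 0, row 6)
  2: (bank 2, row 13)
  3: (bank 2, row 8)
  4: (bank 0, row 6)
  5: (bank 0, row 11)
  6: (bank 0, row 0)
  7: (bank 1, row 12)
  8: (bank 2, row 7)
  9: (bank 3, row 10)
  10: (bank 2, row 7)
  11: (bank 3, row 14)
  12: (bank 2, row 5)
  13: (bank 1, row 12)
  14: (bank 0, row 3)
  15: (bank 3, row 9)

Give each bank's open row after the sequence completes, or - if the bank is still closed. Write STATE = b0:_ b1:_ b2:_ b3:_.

0: bank 1 row 4 — prev None → EMPTY
1: bank 0 row 6 — prev None → EMPTY
2: bank 2 row 13 — prev None → EMPTY
3: bank 2 row 8 — prev 13 → CONFLICT
4: bank 0 row 6 — prev 6 → HIT
5: bank 0 row 11 — prev 6 → CONFLICT
6: bank 0 row 0 — prev 11 → CONFLICT
7: bank 1 row 12 — prev 4 → CONFLICT
8: bank 2 row 7 — prev 8 → CONFLICT
9: bank 3 row 10 — prev None → EMPTY
10: bank 2 row 7 — prev 7 → HIT
11: bank 3 row 14 — prev 10 → CONFLICT
12: bank 2 row 5 — prev 7 → CONFLICT
13: bank 1 row 12 — prev 12 → HIT
14: bank 0 row 3 — prev 0 → CONFLICT
15: bank 3 row 9 — prev 14 → CONFLICT

STATE = b0:3 b1:12 b2:5 b3:9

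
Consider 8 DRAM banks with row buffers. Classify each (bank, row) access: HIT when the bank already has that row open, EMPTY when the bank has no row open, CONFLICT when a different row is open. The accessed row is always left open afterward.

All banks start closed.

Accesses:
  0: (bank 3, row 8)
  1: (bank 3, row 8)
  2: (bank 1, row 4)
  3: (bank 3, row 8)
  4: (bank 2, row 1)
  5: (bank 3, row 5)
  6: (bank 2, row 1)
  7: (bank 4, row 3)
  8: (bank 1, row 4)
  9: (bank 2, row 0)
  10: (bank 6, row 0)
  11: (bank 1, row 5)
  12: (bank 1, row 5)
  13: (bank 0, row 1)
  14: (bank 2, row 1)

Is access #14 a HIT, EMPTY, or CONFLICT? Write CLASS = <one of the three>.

CLASS = CONFLICT

  [0] b3 r8: no row ⇒ E
  [1] b3 r8: had r8 ⇒ H
  [2] b1 r4: no row ⇒ E
  [3] b3 r8: had r8 ⇒ H
  [4] b2 r1: no row ⇒ E
  [5] b3 r5: had r8 ⇒ C
  [6] b2 r1: had r1 ⇒ H
  [7] b4 r3: no row ⇒ E
  [8] b1 r4: had r4 ⇒ H
  [9] b2 r0: had r1 ⇒ C
  [10] b6 r0: no row ⇒ E
  [11] b1 r5: had r4 ⇒ C
  [12] b1 r5: had r5 ⇒ H
  [13] b0 r1: no row ⇒ E
  [14] b2 r1: had r0 ⇒ C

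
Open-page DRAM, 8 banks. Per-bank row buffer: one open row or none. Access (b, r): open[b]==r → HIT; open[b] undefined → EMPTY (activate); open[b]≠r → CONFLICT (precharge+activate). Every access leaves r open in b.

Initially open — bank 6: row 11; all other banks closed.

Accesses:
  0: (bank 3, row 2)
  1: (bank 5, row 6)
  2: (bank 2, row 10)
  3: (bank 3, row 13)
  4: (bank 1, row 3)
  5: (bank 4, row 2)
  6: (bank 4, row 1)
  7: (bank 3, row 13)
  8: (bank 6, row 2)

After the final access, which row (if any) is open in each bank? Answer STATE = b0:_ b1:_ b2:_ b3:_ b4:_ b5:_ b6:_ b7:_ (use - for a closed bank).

STATE = b0:- b1:3 b2:10 b3:13 b4:1 b5:6 b6:2 b7:-

step 0: bank3 None->2 [EMPTY]
step 1: bank5 None->6 [EMPTY]
step 2: bank2 None->10 [EMPTY]
step 3: bank3 2->13 [CONFLICT]
step 4: bank1 None->3 [EMPTY]
step 5: bank4 None->2 [EMPTY]
step 6: bank4 2->1 [CONFLICT]
step 7: bank3 13->13 [HIT]
step 8: bank6 11->2 [CONFLICT]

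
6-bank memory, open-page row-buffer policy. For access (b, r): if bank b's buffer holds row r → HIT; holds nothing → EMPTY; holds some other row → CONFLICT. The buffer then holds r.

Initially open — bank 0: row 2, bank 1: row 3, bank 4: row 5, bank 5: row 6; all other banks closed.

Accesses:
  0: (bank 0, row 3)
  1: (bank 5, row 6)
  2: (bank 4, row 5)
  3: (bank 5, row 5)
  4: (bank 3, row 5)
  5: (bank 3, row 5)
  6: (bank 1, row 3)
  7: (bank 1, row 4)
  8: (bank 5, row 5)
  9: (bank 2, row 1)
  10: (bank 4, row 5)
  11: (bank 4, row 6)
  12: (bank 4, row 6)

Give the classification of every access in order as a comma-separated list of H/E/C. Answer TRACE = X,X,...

TRACE = C,H,H,C,E,H,H,C,H,E,H,C,H

step 0: bank0 2->3 [CONFLICT]
step 1: bank5 6->6 [HIT]
step 2: bank4 5->5 [HIT]
step 3: bank5 6->5 [CONFLICT]
step 4: bank3 None->5 [EMPTY]
step 5: bank3 5->5 [HIT]
step 6: bank1 3->3 [HIT]
step 7: bank1 3->4 [CONFLICT]
step 8: bank5 5->5 [HIT]
step 9: bank2 None->1 [EMPTY]
step 10: bank4 5->5 [HIT]
step 11: bank4 5->6 [CONFLICT]
step 12: bank4 6->6 [HIT]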